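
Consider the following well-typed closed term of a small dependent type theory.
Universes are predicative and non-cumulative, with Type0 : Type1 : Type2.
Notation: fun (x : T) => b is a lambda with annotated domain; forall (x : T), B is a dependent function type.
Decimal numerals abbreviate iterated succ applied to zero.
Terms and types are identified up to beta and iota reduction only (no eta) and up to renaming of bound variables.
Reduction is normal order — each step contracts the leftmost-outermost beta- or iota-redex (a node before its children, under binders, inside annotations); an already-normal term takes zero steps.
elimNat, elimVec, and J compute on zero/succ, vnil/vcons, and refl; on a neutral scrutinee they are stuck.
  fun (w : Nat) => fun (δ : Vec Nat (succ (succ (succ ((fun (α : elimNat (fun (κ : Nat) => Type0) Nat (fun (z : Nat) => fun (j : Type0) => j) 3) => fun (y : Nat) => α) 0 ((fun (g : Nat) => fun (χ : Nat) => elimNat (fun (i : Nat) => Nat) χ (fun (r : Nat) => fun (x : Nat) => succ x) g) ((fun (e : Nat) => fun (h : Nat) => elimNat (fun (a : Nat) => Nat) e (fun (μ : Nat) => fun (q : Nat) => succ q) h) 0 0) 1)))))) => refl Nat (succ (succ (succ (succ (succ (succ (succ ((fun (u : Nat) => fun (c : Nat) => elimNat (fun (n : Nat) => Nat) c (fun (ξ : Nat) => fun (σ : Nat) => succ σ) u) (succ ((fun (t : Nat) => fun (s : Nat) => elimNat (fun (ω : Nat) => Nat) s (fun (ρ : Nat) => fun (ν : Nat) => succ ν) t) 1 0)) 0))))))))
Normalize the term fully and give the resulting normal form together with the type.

resulting normal form:
  fun (w : Nat) => fun (δ : Vec Nat 3) => refl Nat 9
type:
  forall (w : Nat), forall (δ : Vec Nat 3), Eq Nat 9 9
observation: the leftmost-outermost redex is a beta-redex, and normalization takes 17 steps.


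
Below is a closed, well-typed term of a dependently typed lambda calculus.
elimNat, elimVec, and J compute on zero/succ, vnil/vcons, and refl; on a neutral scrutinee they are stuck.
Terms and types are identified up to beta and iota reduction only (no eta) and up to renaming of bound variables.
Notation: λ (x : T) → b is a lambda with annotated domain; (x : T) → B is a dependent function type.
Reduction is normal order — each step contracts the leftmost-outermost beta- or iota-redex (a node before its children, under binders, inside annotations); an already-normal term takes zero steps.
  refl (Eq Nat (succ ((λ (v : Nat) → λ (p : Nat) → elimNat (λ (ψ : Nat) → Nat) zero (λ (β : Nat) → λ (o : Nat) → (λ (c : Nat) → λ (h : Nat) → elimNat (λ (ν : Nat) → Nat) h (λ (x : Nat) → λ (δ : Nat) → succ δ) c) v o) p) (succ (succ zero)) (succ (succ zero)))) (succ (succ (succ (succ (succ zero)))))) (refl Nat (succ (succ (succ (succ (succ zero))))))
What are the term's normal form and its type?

resulting normal form:
  refl (Eq Nat (succ (succ (succ (succ (succ zero))))) (succ (succ (succ (succ (succ zero)))))) (refl Nat (succ (succ (succ (succ (succ zero))))))
type:
  Eq (Eq Nat (succ (succ (succ (succ (succ zero))))) (succ (succ (succ (succ (succ zero)))))) (refl Nat (succ (succ (succ (succ (succ zero)))))) (refl Nat (succ (succ (succ (succ (succ zero))))))


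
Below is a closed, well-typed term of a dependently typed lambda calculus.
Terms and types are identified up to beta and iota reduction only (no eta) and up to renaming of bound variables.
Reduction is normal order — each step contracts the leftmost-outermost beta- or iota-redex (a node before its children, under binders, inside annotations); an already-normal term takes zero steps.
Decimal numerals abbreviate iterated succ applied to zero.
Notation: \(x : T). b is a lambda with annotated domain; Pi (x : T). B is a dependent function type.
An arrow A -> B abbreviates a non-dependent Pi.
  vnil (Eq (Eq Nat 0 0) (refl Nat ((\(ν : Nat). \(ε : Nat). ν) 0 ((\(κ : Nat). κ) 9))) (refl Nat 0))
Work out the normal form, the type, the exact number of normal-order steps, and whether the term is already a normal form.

resulting normal form:
  vnil (Eq (Eq Nat 0 0) (refl Nat 0) (refl Nat 0))
the term's type:
  Vec (Eq (Eq Nat 0 0) (refl Nat 0) (refl Nat 0)) 0
steps to reach normal form (normal order): 2
already normal: no
first redex: a beta-redex


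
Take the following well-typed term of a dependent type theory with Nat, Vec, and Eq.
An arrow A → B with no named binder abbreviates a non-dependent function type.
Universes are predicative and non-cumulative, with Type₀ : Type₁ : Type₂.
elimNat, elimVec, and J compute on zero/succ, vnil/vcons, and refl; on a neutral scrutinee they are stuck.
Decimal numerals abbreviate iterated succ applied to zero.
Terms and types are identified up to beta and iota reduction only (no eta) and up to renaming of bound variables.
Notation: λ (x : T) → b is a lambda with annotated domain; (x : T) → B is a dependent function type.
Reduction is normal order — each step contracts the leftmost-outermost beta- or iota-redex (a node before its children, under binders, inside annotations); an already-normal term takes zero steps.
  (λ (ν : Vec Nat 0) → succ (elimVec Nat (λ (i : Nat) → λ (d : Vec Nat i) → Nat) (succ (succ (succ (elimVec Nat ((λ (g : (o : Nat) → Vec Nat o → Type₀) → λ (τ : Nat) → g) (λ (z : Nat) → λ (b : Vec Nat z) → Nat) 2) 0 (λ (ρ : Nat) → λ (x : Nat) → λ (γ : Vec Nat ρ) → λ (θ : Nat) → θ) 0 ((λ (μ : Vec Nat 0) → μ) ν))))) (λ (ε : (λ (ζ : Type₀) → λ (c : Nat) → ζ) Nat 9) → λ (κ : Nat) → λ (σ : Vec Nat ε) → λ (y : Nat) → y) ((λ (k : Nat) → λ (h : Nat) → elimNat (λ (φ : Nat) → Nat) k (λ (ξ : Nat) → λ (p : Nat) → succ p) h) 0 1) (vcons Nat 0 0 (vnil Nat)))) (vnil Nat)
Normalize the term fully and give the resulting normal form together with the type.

normal form:
  4
inferred type:
  Nat


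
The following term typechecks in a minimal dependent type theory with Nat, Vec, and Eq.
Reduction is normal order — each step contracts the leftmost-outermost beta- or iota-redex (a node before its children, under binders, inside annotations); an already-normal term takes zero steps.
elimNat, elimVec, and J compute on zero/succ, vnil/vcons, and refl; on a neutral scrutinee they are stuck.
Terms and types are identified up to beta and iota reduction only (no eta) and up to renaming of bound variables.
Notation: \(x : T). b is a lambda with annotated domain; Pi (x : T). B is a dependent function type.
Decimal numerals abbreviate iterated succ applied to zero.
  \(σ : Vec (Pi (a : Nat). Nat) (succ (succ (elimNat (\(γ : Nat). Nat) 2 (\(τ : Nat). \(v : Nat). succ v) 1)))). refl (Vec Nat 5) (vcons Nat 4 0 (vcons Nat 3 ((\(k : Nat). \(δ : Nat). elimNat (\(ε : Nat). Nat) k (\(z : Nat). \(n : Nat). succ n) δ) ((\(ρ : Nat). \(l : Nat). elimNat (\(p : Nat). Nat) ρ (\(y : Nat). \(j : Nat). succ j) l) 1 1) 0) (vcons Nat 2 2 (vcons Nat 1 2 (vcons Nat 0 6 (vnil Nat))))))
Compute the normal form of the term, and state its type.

resulting normal form:
  \(σ : Vec (Pi (a : Nat). Nat) 5). refl (Vec Nat 5) (vcons Nat 4 0 (vcons Nat 3 2 (vcons Nat 2 2 (vcons Nat 1 2 (vcons Nat 0 6 (vnil Nat))))))
type:
  Pi (σ : Vec (Pi (a : Nat). Nat) 5). Eq (Vec Nat 5) (vcons Nat 4 0 (vcons Nat 3 2 (vcons Nat 2 2 (vcons Nat 1 2 (vcons Nat 0 6 (vnil Nat)))))) (vcons Nat 4 0 (vcons Nat 3 2 (vcons Nat 2 2 (vcons Nat 1 2 (vcons Nat 0 6 (vnil Nat))))))


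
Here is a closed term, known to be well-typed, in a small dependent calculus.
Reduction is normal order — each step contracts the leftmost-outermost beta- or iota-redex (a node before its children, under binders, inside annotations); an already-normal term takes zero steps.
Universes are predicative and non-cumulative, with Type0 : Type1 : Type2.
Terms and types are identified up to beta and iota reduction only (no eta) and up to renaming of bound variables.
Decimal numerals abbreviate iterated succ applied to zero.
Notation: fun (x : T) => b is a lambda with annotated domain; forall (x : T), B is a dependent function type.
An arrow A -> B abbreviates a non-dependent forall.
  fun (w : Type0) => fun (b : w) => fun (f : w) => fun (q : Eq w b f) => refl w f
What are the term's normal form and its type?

reduced normal form:
  fun (w : Type0) => fun (b : w) => fun (f : w) => fun (q : Eq w b f) => refl w f
the term's type:
  forall (w : Type0), forall (b : w), forall (f : w), Eq w b f -> Eq w f f
observation: the term is already in normal form.


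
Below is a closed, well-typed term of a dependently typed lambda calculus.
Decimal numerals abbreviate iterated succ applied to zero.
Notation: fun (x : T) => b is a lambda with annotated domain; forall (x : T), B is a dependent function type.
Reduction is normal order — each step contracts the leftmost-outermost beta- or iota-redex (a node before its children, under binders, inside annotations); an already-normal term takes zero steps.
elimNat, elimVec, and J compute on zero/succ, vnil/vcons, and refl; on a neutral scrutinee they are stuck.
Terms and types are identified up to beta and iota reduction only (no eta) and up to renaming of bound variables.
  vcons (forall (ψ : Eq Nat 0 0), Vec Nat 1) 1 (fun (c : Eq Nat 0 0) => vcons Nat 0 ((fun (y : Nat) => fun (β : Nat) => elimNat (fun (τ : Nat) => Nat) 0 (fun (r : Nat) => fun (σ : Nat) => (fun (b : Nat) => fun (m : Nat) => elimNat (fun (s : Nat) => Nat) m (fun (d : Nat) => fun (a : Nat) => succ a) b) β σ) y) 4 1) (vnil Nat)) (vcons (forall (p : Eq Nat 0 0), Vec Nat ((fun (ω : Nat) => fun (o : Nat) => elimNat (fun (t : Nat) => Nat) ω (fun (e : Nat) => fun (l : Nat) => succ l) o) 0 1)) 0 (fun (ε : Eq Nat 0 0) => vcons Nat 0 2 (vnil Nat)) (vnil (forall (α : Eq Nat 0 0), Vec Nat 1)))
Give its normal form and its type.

resulting normal form:
  vcons (forall (ψ : Eq Nat 0 0), Vec Nat 1) 1 (fun (c : Eq Nat 0 0) => vcons Nat 0 4 (vnil Nat)) (vcons (forall (y : Eq Nat 0 0), Vec Nat 1) 0 (fun (β : Eq Nat 0 0) => vcons Nat 0 2 (vnil Nat)) (vnil (forall (τ : Eq Nat 0 0), Vec Nat 1)))
the term's type:
  Vec (forall (ψ : Eq Nat 0 0), Vec Nat 1) 2
observation: reduction starts at a beta-redex, and 45 normal-order steps reach the normal form.


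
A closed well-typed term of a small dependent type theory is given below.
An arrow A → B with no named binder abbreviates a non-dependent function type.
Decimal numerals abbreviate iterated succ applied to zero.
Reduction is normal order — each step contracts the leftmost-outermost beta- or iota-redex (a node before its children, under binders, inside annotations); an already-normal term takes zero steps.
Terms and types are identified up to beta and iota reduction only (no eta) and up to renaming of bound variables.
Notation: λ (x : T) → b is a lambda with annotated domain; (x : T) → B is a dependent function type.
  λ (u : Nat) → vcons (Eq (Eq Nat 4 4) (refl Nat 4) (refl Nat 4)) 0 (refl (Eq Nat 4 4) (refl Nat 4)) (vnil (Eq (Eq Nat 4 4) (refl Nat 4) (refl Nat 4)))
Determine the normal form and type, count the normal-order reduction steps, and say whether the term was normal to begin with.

resulting normal form:
  λ (u : Nat) → vcons (Eq (Eq Nat 4 4) (refl Nat 4) (refl Nat 4)) 0 (refl (Eq Nat 4 4) (refl Nat 4)) (vnil (Eq (Eq Nat 4 4) (refl Nat 4) (refl Nat 4)))
inferred type:
  Nat → Vec (Eq (Eq Nat 4 4) (refl Nat 4) (refl Nat 4)) 1
steps to reach normal form (normal order): 0
term was already normal: yes


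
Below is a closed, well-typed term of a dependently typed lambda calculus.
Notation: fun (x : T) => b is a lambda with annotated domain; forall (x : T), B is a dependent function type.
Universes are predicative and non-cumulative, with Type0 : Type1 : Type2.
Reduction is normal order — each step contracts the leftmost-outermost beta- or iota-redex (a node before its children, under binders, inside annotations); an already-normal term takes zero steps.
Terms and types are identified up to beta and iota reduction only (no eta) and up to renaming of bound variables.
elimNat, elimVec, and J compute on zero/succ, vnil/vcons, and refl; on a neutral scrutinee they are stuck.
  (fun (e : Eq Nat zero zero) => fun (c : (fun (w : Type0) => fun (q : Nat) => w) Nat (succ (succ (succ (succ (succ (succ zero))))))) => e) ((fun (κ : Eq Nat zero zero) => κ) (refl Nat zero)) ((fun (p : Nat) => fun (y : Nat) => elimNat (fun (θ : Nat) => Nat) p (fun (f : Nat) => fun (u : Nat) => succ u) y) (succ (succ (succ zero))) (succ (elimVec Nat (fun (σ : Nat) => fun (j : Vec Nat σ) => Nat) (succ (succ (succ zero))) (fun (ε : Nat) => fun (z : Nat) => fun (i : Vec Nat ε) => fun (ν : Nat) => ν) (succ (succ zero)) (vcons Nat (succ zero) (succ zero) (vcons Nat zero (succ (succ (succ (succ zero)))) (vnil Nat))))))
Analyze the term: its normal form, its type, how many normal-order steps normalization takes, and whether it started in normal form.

normal form:
  refl Nat zero
inferred type:
  Eq Nat zero zero
normal-order step count: 3
term was already normal: no
first redex: a beta-redex


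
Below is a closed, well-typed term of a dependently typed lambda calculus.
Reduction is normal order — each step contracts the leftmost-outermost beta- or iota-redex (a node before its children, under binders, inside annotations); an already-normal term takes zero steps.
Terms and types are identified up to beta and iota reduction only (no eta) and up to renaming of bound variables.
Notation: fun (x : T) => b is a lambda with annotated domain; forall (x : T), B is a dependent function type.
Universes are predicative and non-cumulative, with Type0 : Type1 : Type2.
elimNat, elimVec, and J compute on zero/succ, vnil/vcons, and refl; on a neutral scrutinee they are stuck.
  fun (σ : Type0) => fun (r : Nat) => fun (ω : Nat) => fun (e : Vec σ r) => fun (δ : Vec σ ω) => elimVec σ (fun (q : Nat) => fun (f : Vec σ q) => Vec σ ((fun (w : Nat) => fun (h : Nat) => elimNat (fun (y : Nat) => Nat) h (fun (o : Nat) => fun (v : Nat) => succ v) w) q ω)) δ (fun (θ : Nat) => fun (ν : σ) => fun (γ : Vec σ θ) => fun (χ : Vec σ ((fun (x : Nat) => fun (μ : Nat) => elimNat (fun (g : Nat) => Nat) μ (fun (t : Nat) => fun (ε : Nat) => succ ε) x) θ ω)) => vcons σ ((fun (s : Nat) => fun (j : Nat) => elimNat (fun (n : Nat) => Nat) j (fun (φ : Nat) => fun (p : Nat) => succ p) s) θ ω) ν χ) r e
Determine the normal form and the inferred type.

resulting normal form:
  fun (σ : Type0) => fun (r : Nat) => fun (ω : Nat) => fun (e : Vec σ r) => fun (δ : Vec σ ω) => elimVec σ (fun (q : Nat) => fun (f : Vec σ q) => Vec σ (elimNat (fun (w : Nat) => Nat) ω (fun (h : Nat) => fun (y : Nat) => succ y) q)) δ (fun (o : Nat) => fun (v : σ) => fun (θ : Vec σ o) => fun (ν : Vec σ (elimNat (fun (γ : Nat) => Nat) ω (fun (χ : Nat) => fun (x : Nat) => succ x) o)) => vcons σ (elimNat (fun (μ : Nat) => Nat) ω (fun (g : Nat) => fun (t : Nat) => succ t) o) v ν) r e
the term's type:
  forall (σ : Type0), forall (r : Nat), forall (ω : Nat), forall (e : Vec σ r), forall (δ : Vec σ ω), Vec σ (elimNat (fun (q : Nat) => Nat) ω (fun (f : Nat) => fun (w : Nat) => succ w) r)
observation: the first redex contracted is a beta-redex; the normal form is reached in 6 normal-order steps.


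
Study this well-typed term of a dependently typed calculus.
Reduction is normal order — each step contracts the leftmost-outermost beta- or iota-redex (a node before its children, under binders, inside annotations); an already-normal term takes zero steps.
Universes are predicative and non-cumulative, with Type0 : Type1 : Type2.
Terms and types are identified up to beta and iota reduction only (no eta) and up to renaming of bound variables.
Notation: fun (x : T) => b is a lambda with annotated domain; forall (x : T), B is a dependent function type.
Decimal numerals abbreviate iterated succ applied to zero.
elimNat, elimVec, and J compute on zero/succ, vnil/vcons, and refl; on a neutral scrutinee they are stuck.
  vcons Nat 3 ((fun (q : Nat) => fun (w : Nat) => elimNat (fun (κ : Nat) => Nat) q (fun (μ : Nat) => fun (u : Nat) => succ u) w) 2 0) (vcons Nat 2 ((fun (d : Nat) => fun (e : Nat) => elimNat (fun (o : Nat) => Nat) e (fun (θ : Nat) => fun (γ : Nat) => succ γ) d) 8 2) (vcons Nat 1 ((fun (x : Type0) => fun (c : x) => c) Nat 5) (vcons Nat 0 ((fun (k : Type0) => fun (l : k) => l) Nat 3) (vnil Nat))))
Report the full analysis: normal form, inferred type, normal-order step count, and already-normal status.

resulting normal form:
  vcons Nat 3 2 (vcons Nat 2 10 (vcons Nat 1 5 (vcons Nat 0 3 (vnil Nat))))
the term's type:
  Vec Nat 4
normal-order step count: 34
started in normal form: no
first redex: a beta-redex


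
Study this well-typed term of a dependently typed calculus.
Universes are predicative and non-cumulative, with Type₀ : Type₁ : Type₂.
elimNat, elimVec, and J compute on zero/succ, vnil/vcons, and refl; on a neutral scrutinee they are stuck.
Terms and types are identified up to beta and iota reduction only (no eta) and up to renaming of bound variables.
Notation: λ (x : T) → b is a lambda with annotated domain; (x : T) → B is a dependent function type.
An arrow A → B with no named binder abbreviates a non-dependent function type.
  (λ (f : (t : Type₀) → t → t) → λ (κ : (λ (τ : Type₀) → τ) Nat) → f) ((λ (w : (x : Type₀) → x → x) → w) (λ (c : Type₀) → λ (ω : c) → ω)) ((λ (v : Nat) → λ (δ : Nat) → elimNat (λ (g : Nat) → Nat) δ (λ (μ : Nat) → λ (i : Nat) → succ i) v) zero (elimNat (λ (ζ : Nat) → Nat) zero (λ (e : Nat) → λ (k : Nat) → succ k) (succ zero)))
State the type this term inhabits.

the term's type:
  (f : Type₀) → f → f


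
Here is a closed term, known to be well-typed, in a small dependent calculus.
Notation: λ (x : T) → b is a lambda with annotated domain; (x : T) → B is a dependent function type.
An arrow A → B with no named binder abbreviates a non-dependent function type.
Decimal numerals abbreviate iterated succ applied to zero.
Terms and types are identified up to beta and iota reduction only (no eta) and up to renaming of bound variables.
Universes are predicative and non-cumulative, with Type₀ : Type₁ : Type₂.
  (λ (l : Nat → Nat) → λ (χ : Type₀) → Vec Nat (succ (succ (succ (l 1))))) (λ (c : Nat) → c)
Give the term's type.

inferred type:
  Type₀ → Type₀


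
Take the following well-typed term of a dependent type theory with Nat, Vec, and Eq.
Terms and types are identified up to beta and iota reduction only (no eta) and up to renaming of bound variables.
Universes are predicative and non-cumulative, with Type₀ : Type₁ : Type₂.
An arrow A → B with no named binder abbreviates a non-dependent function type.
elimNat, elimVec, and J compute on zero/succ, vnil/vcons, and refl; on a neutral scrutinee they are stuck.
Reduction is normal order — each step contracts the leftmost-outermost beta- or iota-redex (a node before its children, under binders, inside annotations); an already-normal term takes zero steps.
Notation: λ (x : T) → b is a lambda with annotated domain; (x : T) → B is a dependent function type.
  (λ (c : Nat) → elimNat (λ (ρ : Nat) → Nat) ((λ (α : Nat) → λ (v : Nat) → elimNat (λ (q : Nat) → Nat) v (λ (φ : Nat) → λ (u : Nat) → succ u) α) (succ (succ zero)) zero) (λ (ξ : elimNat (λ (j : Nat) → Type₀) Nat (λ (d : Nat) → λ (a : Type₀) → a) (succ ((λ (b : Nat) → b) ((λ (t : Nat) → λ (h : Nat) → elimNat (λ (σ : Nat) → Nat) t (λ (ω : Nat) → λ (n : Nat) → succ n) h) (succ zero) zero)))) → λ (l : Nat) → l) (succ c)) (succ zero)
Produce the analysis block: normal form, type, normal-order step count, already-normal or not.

reduced normal form:
  succ (succ zero)
type:
  Nat
steps to reach normal form (normal order): 17
term was already normal: no
first contracted redex: a beta-redex


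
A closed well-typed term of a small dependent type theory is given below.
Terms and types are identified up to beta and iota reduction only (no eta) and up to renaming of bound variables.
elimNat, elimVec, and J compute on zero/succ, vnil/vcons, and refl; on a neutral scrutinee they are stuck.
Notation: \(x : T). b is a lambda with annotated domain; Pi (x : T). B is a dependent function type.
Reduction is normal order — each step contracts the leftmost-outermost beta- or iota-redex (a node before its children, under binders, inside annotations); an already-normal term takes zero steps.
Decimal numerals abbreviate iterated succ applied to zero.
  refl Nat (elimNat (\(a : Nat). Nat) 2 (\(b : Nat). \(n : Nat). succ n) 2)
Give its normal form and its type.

normal form:
  refl Nat 4
the term's type:
  Eq Nat 4 4


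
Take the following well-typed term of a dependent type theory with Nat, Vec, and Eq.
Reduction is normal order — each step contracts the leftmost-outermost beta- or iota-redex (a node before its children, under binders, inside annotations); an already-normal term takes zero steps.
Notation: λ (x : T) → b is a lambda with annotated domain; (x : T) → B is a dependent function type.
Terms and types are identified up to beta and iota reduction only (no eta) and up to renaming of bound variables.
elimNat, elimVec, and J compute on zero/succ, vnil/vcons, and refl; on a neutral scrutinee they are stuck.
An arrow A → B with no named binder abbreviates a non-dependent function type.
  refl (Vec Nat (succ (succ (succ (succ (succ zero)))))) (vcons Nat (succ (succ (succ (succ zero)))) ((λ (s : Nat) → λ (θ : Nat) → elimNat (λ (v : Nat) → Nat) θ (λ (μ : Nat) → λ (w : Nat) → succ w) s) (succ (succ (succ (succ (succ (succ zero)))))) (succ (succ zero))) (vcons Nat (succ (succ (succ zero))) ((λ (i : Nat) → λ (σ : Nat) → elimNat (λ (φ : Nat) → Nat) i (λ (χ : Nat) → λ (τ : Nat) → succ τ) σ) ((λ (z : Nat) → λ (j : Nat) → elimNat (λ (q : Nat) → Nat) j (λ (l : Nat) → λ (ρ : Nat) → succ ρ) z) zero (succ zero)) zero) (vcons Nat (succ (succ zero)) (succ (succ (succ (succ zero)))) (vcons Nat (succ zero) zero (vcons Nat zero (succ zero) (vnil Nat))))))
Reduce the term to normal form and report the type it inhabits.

reduced normal form:
  refl (Vec Nat (succ (succ (succ (succ (succ zero)))))) (vcons Nat (succ (succ (succ (succ zero)))) (succ (succ (succ (succ (succ (succ (succ (succ zero)))))))) (vcons Nat (succ (succ (succ zero))) (succ zero) (vcons Nat (succ (succ zero)) (succ (succ (succ (succ zero)))) (vcons Nat (succ zero) zero (vcons Nat zero (succ zero) (vnil Nat))))))
the term's type:
  Eq (Vec Nat (succ (succ (succ (succ (succ zero)))))) (vcons Nat (succ (succ (succ (succ zero)))) (succ (succ (succ (succ (succ (succ (succ (succ zero)))))))) (vcons Nat (succ (succ (succ zero))) (succ zero) (vcons Nat (succ (succ zero)) (succ (succ (succ (succ zero)))) (vcons Nat (succ zero) zero (vcons Nat zero (succ zero) (vnil Nat)))))) (vcons Nat (succ (succ (succ (succ zero)))) (succ (succ (succ (succ (succ (succ (succ (succ zero)))))))) (vcons Nat (succ (succ (succ zero))) (succ zero) (vcons Nat (succ (succ zero)) (succ (succ (succ (succ zero)))) (vcons Nat (succ zero) zero (vcons Nat zero (succ zero) (vnil Nat))))))
observation: the first redex contracted is a beta-redex; the normal form is reached in 27 normal-order steps.


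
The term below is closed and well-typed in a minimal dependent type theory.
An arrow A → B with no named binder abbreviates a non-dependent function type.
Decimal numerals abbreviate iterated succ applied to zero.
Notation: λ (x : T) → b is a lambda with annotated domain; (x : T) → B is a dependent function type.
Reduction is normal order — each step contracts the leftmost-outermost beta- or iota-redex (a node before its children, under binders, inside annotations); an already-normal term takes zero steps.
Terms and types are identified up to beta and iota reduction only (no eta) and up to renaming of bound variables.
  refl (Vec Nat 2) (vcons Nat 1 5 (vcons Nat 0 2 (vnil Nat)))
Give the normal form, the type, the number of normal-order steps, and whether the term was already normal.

resulting normal form:
  refl (Vec Nat 2) (vcons Nat 1 5 (vcons Nat 0 2 (vnil Nat)))
type:
  Eq (Vec Nat 2) (vcons Nat 1 5 (vcons Nat 0 2 (vnil Nat))) (vcons Nat 1 5 (vcons Nat 0 2 (vnil Nat)))
steps to reach normal form (normal order): 0
started in normal form: yes


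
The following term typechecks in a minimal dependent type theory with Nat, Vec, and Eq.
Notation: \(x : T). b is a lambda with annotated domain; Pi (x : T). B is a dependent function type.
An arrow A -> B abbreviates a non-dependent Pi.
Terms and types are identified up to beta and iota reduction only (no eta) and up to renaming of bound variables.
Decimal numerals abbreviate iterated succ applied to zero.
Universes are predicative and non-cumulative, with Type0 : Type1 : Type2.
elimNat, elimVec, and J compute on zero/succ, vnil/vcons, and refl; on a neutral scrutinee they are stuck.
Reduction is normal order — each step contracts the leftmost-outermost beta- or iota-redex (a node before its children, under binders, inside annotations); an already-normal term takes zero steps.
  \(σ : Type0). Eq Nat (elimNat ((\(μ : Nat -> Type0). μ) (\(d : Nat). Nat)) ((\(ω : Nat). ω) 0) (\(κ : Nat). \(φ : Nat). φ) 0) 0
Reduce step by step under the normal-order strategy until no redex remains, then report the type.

normal-order reduction sequence:
  \(σ : Type0). Eq Nat (elimNat ((\(μ : Nat -> Type0). μ) (\(d : Nat). Nat)) ((\(ω : Nat). ω) 0) (\(κ : Nat). \(φ : Nat). φ) 0) 0
  ~> \(σ : Type0). Eq Nat ((\(μ : Nat). μ) 0) 0
  ~> \(σ : Type0). Eq Nat 0 0
type:
  Type0 -> Type0


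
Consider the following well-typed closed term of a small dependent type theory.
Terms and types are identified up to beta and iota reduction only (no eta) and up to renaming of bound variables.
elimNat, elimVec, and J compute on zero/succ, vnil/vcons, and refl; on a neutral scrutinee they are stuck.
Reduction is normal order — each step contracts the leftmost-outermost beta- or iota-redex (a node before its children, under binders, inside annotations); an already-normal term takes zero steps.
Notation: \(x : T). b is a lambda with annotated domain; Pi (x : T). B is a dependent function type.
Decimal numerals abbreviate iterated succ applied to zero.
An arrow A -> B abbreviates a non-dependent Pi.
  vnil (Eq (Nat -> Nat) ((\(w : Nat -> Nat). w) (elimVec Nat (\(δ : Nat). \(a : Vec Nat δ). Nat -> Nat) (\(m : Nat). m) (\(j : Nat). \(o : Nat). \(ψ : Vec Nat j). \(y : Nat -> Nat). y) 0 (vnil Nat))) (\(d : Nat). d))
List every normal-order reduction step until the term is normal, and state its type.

normal-order reduction sequence:
  vnil (Eq (Nat -> Nat) ((\(w : Nat -> Nat). w) (elimVec Nat (\(δ : Nat). \(a : Vec Nat δ). Nat -> Nat) (\(m : Nat). m) (\(j : Nat). \(o : Nat). \(ψ : Vec Nat j). \(y : Nat -> Nat). y) 0 (vnil Nat))) (\(d : Nat). d))
  ~> vnil (Eq (Nat -> Nat) (elimVec Nat (\(w : Nat). \(δ : Vec Nat w). Nat -> Nat) (\(a : Nat). a) (\(m : Nat). \(j : Nat). \(o : Vec Nat m). \(ψ : Nat -> Nat). ψ) 0 (vnil Nat)) (\(y : Nat). y))
  ~> vnil (Eq (Nat -> Nat) (\(w : Nat). w) (\(δ : Nat). δ))
inferred type:
  Vec (Eq (Nat -> Nat) (\(w : Nat). w) (\(δ : Nat). δ)) 0


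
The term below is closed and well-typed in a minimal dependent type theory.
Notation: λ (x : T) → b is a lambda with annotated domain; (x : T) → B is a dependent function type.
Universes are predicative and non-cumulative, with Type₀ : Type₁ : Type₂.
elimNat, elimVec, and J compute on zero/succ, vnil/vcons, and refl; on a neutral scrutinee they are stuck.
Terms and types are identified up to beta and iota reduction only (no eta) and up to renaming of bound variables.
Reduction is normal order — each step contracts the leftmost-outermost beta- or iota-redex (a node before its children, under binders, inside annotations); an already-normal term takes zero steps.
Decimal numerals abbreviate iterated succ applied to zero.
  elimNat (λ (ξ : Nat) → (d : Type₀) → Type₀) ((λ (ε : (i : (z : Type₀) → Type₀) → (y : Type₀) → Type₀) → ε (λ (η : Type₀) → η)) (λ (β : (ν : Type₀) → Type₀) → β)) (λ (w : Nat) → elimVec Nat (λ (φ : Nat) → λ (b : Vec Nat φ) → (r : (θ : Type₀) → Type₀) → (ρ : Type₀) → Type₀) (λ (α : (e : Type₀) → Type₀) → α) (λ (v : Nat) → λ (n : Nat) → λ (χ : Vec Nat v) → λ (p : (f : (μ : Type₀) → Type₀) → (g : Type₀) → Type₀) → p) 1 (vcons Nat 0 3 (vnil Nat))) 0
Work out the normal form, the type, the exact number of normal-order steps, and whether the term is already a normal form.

reduced normal form:
  λ (ξ : Type₀) → ξ
inferred type:
  (ξ : Type₀) → Type₀
reduction steps (normal order): 3
already normal: no
first contracted redex: an elimNat iota-redex


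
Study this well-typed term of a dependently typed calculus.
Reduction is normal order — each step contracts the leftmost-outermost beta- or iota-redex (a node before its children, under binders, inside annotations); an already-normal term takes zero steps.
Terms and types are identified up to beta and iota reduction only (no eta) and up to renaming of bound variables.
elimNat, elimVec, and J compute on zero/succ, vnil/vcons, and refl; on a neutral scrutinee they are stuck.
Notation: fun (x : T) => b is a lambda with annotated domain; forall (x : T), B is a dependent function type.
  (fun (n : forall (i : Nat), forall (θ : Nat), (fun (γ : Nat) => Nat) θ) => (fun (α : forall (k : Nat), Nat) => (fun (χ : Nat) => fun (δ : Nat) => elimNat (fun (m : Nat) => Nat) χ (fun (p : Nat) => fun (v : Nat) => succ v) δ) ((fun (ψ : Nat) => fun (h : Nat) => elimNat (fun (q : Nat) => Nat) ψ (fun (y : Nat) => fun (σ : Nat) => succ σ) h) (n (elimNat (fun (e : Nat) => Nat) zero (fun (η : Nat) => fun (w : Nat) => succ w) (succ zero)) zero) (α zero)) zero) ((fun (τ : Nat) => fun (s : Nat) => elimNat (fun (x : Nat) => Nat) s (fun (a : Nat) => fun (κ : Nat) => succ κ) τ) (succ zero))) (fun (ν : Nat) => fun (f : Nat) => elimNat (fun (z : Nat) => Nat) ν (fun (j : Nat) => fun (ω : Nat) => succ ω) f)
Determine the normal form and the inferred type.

normal form:
  succ (succ zero)
the term's type:
  Nat


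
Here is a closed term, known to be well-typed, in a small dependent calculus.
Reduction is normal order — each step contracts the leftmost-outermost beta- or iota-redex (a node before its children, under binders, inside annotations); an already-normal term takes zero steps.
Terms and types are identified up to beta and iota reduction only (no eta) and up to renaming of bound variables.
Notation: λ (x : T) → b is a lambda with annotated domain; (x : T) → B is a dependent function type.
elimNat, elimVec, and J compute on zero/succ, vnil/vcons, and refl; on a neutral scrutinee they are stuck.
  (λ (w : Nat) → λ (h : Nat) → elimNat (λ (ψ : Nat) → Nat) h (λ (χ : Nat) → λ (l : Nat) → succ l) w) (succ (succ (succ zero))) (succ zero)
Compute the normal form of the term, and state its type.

reduced normal form:
  succ (succ (succ (succ zero)))
inferred type:
  Nat
observation: 12 normal-order steps normalize the term, beginning with a beta-redex.


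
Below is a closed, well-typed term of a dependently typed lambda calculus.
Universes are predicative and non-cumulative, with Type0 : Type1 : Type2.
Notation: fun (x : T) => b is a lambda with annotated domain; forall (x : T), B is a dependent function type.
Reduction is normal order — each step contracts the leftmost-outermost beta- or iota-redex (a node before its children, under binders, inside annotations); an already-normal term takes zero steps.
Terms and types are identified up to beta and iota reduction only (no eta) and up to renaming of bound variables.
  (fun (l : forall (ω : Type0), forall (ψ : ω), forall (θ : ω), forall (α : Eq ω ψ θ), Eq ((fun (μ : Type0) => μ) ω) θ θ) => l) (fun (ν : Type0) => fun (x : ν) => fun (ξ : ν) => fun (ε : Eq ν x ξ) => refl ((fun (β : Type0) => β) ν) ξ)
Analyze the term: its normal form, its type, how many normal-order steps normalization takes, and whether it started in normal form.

reduced normal form:
  fun (l : Type0) => fun (ω : l) => fun (ψ : l) => fun (θ : Eq l ω ψ) => refl l ψ
the term's type:
  forall (l : Type0), forall (ω : l), forall (ψ : l), forall (θ : Eq l ω ψ), Eq l ψ ψ
steps to reach normal form (normal order): 2
term was already normal: no
first redex: a beta-redex


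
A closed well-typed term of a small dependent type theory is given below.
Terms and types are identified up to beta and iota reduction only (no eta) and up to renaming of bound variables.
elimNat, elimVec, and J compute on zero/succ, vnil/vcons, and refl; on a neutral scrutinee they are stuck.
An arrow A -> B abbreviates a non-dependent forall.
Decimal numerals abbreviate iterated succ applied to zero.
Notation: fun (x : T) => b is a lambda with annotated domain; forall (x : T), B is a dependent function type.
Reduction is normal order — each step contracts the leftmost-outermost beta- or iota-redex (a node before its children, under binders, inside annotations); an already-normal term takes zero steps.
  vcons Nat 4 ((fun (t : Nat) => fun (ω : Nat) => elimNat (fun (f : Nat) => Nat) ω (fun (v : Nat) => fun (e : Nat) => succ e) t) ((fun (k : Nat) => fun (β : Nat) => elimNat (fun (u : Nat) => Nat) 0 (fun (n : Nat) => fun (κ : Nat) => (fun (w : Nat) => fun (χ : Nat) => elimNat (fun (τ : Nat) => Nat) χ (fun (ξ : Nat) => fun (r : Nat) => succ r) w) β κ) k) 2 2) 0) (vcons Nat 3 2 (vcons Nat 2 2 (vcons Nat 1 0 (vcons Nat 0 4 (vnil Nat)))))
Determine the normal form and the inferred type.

resulting normal form:
  vcons Nat 4 4 (vcons Nat 3 2 (vcons Nat 2 2 (vcons Nat 1 0 (vcons Nat 0 4 (vnil Nat)))))
inferred type:
  Vec Nat 5
observation: normalization takes exactly 42 steps under the normal-order strategy.


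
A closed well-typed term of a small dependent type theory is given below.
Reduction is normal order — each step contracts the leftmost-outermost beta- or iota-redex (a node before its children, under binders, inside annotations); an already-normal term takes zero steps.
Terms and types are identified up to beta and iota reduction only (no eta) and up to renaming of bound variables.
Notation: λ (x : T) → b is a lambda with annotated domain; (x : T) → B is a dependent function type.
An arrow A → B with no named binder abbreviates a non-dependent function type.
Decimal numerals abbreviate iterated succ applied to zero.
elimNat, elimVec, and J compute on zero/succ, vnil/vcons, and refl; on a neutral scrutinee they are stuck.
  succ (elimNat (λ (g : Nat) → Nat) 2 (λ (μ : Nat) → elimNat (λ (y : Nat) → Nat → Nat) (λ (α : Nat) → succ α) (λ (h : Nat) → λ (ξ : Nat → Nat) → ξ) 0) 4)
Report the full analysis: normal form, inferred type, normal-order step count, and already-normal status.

normal form:
  7
type:
  Nat
steps to reach normal form (normal order): 17
already normal: no
first redex: an elimNat iota-redex


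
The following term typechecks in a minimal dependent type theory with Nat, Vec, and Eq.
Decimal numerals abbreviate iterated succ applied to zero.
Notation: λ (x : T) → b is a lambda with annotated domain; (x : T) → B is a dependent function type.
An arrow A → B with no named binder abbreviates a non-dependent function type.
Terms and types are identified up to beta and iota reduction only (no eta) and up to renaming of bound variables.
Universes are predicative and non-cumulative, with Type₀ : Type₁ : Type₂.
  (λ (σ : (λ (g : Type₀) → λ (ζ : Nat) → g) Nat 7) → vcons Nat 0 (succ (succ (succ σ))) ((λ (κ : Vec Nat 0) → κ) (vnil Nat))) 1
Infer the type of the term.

the term's type:
  Vec Nat 1


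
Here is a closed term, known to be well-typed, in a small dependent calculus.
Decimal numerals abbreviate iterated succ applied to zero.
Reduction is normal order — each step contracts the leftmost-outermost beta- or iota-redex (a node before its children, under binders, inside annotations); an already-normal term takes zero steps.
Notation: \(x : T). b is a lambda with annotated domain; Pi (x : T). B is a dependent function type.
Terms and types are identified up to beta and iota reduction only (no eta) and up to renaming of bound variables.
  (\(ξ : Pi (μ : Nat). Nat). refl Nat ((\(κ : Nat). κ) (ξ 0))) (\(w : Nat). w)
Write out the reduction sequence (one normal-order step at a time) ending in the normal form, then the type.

normal-order reduction sequence:
  (\(ξ : Pi (μ : Nat). Nat). refl Nat ((\(κ : Nat). κ) (ξ 0))) (\(w : Nat). w)
  ~> refl Nat ((\(ξ : Nat). ξ) ((\(μ : Nat). μ) 0))
  ~> refl Nat ((\(ξ : Nat). ξ) 0)
  ~> refl Nat 0
inferred type:
  Eq Nat 0 0


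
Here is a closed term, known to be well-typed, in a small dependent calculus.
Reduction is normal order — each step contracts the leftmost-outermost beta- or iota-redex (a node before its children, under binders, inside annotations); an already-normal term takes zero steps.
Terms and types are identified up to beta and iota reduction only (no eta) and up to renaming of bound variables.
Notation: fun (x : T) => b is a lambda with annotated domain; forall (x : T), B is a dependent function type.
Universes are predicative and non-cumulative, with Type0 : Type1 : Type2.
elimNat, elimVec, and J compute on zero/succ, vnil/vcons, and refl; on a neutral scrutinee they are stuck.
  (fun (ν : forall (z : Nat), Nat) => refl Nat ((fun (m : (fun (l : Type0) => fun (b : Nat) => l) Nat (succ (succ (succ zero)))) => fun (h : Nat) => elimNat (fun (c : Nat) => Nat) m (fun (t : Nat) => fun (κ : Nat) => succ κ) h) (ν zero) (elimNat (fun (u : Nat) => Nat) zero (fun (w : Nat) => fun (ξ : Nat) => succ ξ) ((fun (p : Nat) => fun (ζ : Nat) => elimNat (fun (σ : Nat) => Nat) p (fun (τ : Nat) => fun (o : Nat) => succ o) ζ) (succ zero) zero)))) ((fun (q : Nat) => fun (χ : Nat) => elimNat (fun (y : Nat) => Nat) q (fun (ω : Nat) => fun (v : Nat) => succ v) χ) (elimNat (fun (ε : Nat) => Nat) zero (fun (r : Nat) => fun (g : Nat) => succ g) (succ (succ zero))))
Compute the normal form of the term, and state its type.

reduced normal form:
  refl Nat (succ (succ (succ zero)))
type:
  Eq Nat (succ (succ (succ zero))) (succ (succ (succ zero)))


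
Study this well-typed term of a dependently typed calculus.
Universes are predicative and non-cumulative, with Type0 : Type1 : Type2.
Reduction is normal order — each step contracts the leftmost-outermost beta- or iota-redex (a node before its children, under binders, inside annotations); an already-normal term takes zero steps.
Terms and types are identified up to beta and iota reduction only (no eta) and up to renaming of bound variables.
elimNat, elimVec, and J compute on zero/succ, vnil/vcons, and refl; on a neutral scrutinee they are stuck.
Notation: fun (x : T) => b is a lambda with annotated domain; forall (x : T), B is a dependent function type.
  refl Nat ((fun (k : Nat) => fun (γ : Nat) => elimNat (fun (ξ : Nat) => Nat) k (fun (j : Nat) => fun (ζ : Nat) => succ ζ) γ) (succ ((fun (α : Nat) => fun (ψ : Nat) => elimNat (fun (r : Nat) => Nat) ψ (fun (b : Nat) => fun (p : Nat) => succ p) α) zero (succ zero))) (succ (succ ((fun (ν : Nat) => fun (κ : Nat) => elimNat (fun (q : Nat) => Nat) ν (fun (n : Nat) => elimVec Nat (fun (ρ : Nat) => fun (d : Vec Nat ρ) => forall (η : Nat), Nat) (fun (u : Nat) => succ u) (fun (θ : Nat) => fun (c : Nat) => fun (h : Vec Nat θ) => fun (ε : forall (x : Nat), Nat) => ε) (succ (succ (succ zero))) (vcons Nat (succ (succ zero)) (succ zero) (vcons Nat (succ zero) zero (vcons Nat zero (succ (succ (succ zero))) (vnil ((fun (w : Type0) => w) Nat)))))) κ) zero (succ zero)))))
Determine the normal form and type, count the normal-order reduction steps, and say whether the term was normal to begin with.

normal form:
  refl Nat (succ (succ (succ (succ (succ zero)))))
the term's type:
  Eq Nat (succ (succ (succ (succ (succ zero))))) (succ (succ (succ (succ (succ zero)))))
steps to reach normal form (normal order): 37
term was already normal: no
first contracted redex: a beta-redex


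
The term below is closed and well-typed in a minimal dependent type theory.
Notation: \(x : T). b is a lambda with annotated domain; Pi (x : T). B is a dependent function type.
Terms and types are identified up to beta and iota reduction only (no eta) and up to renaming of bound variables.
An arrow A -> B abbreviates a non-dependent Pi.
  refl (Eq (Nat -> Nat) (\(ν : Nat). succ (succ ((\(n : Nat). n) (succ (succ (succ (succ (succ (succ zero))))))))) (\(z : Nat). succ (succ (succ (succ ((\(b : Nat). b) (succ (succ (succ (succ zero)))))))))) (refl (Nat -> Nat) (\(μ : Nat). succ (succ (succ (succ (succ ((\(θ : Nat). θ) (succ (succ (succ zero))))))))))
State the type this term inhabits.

the term's type:
  Eq (Eq (Nat -> Nat) (\(ν : Nat). succ (succ (succ (succ (succ (succ (succ (succ zero)))))))) (\(n : Nat). succ (succ (succ (succ (succ (succ (succ (succ zero))))))))) (refl (Nat -> Nat) (\(z : Nat). succ (succ (succ (succ (succ (succ (succ (succ zero))))))))) (refl (Nat -> Nat) (\(b : Nat). succ (succ (succ (succ (succ (succ (succ (succ zero)))))))))
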